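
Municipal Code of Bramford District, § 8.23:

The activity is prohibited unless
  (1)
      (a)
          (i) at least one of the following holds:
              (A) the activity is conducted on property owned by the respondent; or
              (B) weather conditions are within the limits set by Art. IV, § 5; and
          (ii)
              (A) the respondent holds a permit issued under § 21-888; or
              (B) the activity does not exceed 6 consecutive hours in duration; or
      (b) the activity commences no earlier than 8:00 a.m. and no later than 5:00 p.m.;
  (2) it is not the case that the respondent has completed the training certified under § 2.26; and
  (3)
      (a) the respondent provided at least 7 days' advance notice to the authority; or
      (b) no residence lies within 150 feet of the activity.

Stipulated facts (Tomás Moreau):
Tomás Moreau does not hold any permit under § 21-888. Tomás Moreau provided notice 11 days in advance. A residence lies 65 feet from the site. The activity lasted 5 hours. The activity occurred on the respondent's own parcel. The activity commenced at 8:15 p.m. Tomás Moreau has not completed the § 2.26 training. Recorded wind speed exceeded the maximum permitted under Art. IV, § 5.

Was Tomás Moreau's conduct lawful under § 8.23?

(A) own property — holds.
(B) weather ok — not met.
(i) = T OR F = true.
(A) holds permit — not met.
(B) ≤ 6 hrs duration — met.
(ii) = F OR T = true.
(a) = T AND T = true.
(b) start within hours — not met.
(1) = T OR F = true.
(2) not (training certified) — holds.
(a) ≥7 days' notice — satisfied.
(b) no residence in 150 ft — not satisfied.
So (3) is satisfied (T OR F).
Overall = T AND T AND T = true.

Yes — lawful.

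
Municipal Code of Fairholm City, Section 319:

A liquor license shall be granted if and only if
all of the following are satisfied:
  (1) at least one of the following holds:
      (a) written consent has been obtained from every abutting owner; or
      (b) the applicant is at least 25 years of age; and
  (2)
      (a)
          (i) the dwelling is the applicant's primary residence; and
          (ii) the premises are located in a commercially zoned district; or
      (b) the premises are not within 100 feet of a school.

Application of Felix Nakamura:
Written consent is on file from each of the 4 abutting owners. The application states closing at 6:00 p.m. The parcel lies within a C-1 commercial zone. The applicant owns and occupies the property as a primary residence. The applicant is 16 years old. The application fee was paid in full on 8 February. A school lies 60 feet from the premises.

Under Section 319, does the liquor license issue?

(a) all abutters consent — satisfied.
(b) age ≥ 25 — not satisfied.
So (1) is satisfied (T OR F).
(i) primary residence — satisfied.
(ii) commercially zoned — satisfied.
(a) = T AND T = true.
(b) ≥100 ft from school — not satisfied.
(2): T OR F → true.
Overall: T AND T → true.

Yes — granted.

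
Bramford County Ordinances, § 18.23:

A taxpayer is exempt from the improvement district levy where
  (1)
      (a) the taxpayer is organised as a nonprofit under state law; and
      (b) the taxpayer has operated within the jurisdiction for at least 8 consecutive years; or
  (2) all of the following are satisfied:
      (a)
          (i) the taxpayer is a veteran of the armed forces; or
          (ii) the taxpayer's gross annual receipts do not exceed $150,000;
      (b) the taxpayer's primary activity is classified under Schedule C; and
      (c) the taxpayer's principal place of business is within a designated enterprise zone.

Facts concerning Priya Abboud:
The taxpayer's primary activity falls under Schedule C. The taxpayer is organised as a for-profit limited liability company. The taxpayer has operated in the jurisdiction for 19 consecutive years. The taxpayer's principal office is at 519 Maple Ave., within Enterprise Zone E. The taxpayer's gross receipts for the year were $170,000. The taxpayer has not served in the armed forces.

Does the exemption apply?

No — not exempt.

(a) nonprofit — not met.
(b) ≥ 8 yrs in jurisdiction — satisfied.
(1) = F AND T = false.
(i) veteran — not satisfied.
(ii) receipts ≤ $150,000 — fails.
So (a) is not satisfied (F OR F).
(b) Schedule C activity — met.
(c) in enterprise zone — satisfied.
So (2) is not satisfied (F AND T AND T).
Overall = F OR F = false.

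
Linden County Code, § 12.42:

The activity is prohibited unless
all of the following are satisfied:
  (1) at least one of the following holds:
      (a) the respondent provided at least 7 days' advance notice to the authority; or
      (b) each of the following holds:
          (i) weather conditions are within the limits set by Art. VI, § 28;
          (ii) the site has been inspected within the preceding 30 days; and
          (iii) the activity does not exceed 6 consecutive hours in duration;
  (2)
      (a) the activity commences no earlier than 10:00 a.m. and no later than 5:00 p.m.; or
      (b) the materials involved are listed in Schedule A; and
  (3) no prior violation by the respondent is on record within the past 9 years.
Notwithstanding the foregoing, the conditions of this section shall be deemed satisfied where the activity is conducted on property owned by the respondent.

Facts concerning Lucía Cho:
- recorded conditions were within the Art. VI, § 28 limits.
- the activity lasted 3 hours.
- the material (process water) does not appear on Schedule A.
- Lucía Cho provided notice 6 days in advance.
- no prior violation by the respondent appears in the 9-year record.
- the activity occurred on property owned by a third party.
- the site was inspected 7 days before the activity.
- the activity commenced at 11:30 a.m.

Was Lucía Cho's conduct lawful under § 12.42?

(a) ≥7 days' notice — not satisfied.
(i) weather ok — satisfied.
(ii) site inspected — met.
(iii) ≤ 6 hrs duration — met.
(b): T AND T AND T → true.
(1) = F OR T = true.
(a) start within hours — satisfied.
(b) Schedule A material — fails.
(2): T OR F → true.
(3) no prior violation — satisfied.
So Overall is satisfied (T AND T AND T).
Exception (own property) — not satisfied.
Result: main true OR exception false → true.

Yes — lawful.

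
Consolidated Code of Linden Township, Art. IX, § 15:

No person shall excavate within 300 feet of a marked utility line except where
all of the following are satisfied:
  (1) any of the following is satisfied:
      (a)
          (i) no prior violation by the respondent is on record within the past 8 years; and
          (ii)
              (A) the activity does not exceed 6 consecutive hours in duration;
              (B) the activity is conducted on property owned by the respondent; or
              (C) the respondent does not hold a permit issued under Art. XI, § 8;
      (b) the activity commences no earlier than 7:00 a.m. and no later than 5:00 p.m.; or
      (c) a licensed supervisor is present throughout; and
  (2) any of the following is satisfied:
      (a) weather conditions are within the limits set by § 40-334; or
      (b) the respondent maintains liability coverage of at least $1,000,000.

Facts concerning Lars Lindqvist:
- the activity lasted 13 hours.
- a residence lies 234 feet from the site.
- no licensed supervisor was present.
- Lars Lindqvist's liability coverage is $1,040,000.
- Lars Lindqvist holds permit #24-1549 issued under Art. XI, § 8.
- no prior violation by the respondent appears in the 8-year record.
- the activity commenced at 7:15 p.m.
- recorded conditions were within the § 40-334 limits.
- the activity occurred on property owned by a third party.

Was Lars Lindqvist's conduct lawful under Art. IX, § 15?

(i) no prior violation — satisfied.
(A) ≤ 6 hrs duration — not met.
(B) own property — not met.
(C) not (holds permit) — not satisfied.
So (ii) is not satisfied (F OR F OR F).
(a): T AND F → false.
(b) start within hours — not satisfied.
(c) supervisor present — fails.
(1): F OR F OR F → false.
(a) weather ok — met.
(b) coverage ≥ $1,000,000 — met.
So (2) is satisfied (T OR T).
So Overall is not satisfied (F AND T).

No — unlawful.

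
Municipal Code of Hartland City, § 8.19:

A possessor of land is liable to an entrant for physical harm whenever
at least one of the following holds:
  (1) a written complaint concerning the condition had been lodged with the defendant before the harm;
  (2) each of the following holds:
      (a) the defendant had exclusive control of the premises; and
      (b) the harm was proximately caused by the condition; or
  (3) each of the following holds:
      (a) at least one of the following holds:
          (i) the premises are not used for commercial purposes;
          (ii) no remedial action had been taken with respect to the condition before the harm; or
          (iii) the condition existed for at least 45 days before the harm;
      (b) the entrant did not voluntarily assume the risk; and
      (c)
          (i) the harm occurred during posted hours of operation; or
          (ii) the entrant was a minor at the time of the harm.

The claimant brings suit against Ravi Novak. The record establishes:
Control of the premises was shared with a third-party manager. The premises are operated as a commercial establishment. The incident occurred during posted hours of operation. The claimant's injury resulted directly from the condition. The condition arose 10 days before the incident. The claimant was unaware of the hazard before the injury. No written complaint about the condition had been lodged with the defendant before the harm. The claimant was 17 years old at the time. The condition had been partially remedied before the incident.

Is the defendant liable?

(1) complaint lodged — not met.
(a) exclusive control — not satisfied.
(b) proximate cause — satisfied.
(2) = F AND T = false.
(i) not (commercial use) — not met.
(ii) no remedial action — not satisfied.
(iii) condition ≥45 days old — fails.
(a): F OR F OR F → false.
(b) no assumed risk — satisfied.
(i) during posted hours — met.
(ii) entrant a minor — met.
(c): T OR T → true.
(3): F AND T AND T → false.
Overall: F OR F OR F → false.

No — not liable.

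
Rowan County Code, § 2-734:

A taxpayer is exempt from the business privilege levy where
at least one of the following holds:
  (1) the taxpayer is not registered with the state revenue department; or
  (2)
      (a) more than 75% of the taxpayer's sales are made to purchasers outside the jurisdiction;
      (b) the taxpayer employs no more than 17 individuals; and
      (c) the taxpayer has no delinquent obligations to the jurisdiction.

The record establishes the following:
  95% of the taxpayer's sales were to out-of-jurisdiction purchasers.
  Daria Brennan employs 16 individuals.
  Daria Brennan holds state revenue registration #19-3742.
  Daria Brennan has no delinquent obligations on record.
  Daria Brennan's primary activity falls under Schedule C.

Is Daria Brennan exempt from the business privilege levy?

(1) not (state-registered) — fails.
(a) >75% out-of-jur. sales — satisfied.
(b) ≤ 17 employees — met.
(c) no delinquency — met.
(2): T AND T AND T → true.
Overall: F OR T → true.

Yes — exempt.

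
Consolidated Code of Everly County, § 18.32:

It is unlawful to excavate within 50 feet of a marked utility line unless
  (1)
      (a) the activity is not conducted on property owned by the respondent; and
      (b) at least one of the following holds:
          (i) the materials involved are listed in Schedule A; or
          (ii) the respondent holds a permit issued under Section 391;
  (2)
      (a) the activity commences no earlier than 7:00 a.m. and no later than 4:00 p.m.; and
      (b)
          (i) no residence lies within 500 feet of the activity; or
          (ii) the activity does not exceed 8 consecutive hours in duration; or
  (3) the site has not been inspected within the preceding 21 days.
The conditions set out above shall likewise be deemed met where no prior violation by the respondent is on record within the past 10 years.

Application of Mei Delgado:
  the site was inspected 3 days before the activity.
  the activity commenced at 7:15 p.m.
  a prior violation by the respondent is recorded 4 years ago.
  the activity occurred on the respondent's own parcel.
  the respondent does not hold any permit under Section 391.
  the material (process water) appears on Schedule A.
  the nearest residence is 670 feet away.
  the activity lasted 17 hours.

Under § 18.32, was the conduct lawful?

No — unlawful.

(a) not (own property) — fails.
(i) Schedule A material — met.
(ii) holds permit — fails.
(b) = T OR F = true.
(1): F AND T → false.
(a) start within hours — not satisfied.
(i) no residence in 500 ft — holds.
(ii) ≤ 8 hrs duration — fails.
So (b) is satisfied (T OR F).
(2): F AND T → false.
(3) not (site inspected) — not met.
So Overall is not satisfied (F OR F OR F).
Exception (no prior violation) — not satisfied.
Result: main false OR exception false → false.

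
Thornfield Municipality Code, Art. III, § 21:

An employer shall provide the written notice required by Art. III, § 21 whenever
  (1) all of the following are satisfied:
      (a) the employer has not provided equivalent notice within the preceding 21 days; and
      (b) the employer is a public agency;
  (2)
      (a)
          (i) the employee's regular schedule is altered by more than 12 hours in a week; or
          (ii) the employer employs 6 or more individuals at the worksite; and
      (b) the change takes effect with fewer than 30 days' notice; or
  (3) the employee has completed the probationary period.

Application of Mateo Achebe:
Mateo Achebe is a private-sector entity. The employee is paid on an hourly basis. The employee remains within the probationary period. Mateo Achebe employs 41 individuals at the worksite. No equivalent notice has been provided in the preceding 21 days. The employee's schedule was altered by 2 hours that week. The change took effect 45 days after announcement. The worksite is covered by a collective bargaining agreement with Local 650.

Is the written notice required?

(a) no recent notice — satisfied.
(b) public agency — not met.
So (1) is not satisfied (T AND F).
(i) schedule shift > 12h — not satisfied.
(ii) ≥ 6 at site — holds.
(a): F OR T → true.
(b) < 30 days' notice — fails.
So (2) is not satisfied (T AND F).
(3) past probation — not met.
Overall = F OR F OR F = false.

No — not required.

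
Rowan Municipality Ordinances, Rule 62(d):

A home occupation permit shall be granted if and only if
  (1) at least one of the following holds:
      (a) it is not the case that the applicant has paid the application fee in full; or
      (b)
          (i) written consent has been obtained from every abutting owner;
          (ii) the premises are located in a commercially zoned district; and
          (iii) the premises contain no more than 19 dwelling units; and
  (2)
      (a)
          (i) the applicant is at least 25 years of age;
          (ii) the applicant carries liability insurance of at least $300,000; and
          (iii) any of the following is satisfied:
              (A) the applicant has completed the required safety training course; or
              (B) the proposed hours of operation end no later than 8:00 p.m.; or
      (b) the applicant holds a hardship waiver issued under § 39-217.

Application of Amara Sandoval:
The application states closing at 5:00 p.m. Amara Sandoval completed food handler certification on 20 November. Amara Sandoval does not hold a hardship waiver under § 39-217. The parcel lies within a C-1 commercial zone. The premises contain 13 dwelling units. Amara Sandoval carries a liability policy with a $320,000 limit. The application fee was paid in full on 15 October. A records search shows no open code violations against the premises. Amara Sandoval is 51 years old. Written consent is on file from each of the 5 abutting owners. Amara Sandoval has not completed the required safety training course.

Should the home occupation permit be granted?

(a) not (fee paid) — fails.
(i) all abutters consent — satisfied.
(ii) commercially zoned — satisfied.
(iii) ≤ 19 units — satisfied.
(b) = T AND T AND T = true.
(1) = F OR T = true.
(i) age ≥ 25 — met.
(ii) insurance ≥ $300,000 — holds.
(A) safety training — not satisfied.
(B) closes by 8 p.m. — satisfied.
So (iii) is satisfied (F OR T).
So (a) is satisfied (T AND T AND T).
(b) hardship waiver — not met.
(2) = T OR F = true.
Overall: T AND T → true.

Yes — granted.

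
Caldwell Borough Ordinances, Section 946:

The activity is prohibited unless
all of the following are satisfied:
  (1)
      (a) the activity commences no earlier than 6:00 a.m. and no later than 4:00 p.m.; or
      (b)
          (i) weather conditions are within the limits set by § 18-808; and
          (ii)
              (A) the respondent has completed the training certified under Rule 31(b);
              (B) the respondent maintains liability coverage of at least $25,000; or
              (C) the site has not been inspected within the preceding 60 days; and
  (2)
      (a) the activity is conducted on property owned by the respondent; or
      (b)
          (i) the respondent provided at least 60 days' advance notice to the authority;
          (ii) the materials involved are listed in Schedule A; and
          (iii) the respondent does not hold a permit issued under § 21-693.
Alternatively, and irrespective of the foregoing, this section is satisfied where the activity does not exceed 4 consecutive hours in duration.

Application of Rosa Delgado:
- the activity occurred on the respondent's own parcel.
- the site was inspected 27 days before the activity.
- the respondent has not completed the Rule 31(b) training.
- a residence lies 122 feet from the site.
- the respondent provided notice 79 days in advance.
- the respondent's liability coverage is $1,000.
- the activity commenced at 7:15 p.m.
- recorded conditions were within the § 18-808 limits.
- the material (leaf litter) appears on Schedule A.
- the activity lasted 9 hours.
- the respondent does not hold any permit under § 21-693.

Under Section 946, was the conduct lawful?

(a) start within hours — fails.
(i) weather ok — satisfied.
(A) training certified — not met.
(B) coverage ≥ $25,000 — not satisfied.
(C) not (site inspected) — not met.
(ii): F OR F OR F → false.
(b) = T AND F = false.
(1): F OR F → false.
(a) own property — met.
(i) ≥60 days' notice — satisfied.
(ii) Schedule A material — met.
(iii) not (holds permit) — met.
(b) = T AND T AND T = true.
(2) = T OR T = true.
So Overall is not satisfied (F AND T).
Exception (≤ 4 hrs duration) — not satisfied.
Result: main false OR exception false → false.

No — unlawful.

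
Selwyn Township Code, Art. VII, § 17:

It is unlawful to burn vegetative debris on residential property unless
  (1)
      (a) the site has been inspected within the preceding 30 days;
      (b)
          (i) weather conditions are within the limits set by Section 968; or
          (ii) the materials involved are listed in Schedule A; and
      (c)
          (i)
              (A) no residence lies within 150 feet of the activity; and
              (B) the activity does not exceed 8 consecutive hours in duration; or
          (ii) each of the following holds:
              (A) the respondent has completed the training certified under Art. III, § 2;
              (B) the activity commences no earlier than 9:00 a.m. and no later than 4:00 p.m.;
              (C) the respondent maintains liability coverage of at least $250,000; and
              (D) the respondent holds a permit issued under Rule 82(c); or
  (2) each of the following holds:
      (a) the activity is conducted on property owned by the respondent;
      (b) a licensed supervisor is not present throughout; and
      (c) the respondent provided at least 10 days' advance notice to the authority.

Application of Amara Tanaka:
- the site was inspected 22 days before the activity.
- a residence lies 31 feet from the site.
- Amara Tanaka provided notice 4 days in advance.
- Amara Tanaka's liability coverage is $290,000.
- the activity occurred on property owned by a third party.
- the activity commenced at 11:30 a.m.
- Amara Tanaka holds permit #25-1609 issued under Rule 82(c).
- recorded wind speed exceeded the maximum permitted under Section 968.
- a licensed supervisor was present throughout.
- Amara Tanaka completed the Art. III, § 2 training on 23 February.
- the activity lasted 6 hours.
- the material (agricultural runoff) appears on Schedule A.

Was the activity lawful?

Yes — lawful.

(a) site inspected — met.
(i) weather ok — not met.
(ii) Schedule A material — holds.
(b) = F OR T = true.
(A) no residence in 150 ft — fails.
(B) ≤ 8 hrs duration — holds.
So (i) is not satisfied (F AND T).
(A) training certified — holds.
(B) start within hours — holds.
(C) coverage ≥ $250,000 — holds.
(D) holds permit — holds.
(ii): T AND T AND T AND T → true.
So (c) is satisfied (F OR T).
So (1) is satisfied (T AND T AND T).
(a) own property — not satisfied.
(b) not (supervisor present) — fails.
(c) ≥10 days' notice — not satisfied.
(2): F AND F AND F → false.
Overall = T OR F = true.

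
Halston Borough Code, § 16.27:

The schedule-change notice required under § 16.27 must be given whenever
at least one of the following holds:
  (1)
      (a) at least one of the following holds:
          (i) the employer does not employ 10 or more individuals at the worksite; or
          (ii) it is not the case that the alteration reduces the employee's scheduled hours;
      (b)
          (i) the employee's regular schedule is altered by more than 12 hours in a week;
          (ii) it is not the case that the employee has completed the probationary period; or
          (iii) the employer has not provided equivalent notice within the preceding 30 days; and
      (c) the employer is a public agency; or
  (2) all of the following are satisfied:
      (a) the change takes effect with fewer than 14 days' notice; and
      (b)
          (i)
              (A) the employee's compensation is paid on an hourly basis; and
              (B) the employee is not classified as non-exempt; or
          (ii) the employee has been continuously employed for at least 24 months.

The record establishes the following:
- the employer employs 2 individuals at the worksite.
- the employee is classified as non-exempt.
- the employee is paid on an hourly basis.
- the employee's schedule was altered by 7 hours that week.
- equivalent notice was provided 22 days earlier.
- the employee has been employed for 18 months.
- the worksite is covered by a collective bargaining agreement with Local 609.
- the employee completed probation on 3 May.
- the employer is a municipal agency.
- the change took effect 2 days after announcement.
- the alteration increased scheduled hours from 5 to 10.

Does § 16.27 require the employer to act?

(i) not (≥ 10 at site) — met.
(ii) not (hours reduced) — met.
So (a) is satisfied (T OR T).
(i) schedule shift > 12h — not satisfied.
(ii) not (past probation) — fails.
(iii) no recent notice — not met.
(b): F OR F OR F → false.
(c) public agency — satisfied.
So (1) is not satisfied (T AND F AND T).
(a) < 14 days' notice — met.
(A) hourly-paid — met.
(B) not (non-exempt) — not met.
(i) = T AND F = false.
(ii) tenure ≥ 24 mo. — fails.
So (b) is not satisfied (F OR F).
(2) = T AND F = false.
Overall = F OR F = false.

No — not required.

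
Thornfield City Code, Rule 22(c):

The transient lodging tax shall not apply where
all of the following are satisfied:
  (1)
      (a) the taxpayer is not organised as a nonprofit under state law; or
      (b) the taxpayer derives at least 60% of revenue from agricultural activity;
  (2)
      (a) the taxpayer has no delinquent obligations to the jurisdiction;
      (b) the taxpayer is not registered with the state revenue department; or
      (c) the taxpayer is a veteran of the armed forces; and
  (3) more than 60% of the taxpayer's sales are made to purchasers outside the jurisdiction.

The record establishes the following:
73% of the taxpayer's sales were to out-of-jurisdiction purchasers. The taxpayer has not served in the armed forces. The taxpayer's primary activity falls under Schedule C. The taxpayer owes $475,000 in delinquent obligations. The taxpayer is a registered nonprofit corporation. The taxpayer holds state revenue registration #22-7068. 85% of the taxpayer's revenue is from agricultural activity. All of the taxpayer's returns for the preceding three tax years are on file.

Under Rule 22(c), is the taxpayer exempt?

No — not exempt.

(a) not (nonprofit) — fails.
(b) ≥60% agricultural — satisfied.
(1) = F OR T = true.
(a) no delinquency — fails.
(b) not (state-registered) — not satisfied.
(c) veteran — not satisfied.
(2) = F OR F OR F = false.
(3) >60% out-of-jur. sales — holds.
So Overall is not satisfied (T AND F AND T).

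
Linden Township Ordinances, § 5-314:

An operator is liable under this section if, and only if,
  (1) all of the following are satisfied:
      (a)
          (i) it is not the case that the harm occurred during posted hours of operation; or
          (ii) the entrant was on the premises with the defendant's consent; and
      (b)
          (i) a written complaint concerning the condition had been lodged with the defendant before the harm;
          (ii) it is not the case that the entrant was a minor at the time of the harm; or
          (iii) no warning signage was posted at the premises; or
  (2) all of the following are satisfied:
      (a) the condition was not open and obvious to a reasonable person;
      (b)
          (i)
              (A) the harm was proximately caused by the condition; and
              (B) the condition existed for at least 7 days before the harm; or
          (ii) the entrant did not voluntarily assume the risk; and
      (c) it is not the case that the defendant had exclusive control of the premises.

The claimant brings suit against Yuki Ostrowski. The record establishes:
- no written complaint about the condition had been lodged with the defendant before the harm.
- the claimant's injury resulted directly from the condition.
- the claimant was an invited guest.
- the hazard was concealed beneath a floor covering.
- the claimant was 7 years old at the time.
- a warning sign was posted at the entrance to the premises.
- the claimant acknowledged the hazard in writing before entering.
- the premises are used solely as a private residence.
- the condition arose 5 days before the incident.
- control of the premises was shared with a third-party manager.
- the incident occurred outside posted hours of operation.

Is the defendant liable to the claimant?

(i) not (during posted hours) — holds.
(ii) consent to enter — met.
(a): T OR T → true.
(i) complaint lodged — not satisfied.
(ii) not (entrant a minor) — fails.
(iii) no signage posted — not satisfied.
(b): F OR F OR F → false.
So (1) is not satisfied (T AND F).
(a) not open/obvious — satisfied.
(A) proximate cause — met.
(B) condition ≥7 days old — not satisfied.
(i): T AND F → false.
(ii) no assumed risk — not satisfied.
So (b) is not satisfied (F OR F).
(c) not (exclusive control) — met.
So (2) is not satisfied (T AND F AND T).
Overall = F OR F = false.

No — not liable.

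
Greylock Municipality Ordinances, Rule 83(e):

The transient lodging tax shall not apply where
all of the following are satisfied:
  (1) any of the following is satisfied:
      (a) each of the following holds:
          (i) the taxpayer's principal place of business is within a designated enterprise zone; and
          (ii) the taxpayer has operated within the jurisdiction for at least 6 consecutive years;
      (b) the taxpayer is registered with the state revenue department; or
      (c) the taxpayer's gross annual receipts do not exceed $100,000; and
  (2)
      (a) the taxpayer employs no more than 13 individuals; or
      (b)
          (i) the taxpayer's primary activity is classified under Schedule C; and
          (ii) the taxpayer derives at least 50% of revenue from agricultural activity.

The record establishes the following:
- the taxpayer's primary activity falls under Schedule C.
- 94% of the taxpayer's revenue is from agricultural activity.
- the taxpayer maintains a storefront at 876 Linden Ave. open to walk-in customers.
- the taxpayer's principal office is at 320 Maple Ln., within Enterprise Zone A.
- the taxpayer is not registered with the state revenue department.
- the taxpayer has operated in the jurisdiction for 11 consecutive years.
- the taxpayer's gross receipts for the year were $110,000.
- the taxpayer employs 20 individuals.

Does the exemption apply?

(i) in enterprise zone — holds.
(ii) ≥ 6 yrs in jurisdiction — satisfied.
(a) = T AND T = true.
(b) state-registered — fails.
(c) receipts ≤ $100,000 — not satisfied.
(1): T OR F OR F → true.
(a) ≤ 13 employees — not satisfied.
(i) Schedule C activity — met.
(ii) ≥50% agricultural — met.
(b): T AND T → true.
(2) = F OR T = true.
Overall = T AND T = true.

Yes — exempt.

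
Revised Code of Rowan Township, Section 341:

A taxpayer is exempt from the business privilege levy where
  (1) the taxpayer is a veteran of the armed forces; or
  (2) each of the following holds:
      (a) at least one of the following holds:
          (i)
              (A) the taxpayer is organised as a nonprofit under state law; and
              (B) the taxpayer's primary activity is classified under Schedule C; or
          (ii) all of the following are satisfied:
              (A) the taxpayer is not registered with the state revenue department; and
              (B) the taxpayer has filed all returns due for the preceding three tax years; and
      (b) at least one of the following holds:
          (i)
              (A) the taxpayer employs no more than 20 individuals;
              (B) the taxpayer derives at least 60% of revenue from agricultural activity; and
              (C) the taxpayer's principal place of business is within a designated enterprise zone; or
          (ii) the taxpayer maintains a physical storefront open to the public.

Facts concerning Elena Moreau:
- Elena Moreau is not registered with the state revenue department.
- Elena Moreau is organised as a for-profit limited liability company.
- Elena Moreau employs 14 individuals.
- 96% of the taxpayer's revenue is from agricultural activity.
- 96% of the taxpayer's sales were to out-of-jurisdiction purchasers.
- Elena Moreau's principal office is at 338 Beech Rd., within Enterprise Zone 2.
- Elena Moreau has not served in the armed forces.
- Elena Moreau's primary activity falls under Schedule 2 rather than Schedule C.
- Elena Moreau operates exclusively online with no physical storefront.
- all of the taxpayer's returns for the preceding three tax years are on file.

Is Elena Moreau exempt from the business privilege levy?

(1) veteran — not met.
(A) nonprofit — not met.
(B) Schedule C activity — not satisfied.
So (i) is not satisfied (F AND F).
(A) not (state-registered) — satisfied.
(B) returns current — met.
(ii): T AND T → true.
So (a) is satisfied (F OR T).
(A) ≤ 20 employees — holds.
(B) ≥60% agricultural — satisfied.
(C) in enterprise zone — satisfied.
(i): T AND T AND T → true.
(ii) has storefront — not satisfied.
(b): T OR F → true.
(2): T AND T → true.
Overall: F OR T → true.

Yes — exempt.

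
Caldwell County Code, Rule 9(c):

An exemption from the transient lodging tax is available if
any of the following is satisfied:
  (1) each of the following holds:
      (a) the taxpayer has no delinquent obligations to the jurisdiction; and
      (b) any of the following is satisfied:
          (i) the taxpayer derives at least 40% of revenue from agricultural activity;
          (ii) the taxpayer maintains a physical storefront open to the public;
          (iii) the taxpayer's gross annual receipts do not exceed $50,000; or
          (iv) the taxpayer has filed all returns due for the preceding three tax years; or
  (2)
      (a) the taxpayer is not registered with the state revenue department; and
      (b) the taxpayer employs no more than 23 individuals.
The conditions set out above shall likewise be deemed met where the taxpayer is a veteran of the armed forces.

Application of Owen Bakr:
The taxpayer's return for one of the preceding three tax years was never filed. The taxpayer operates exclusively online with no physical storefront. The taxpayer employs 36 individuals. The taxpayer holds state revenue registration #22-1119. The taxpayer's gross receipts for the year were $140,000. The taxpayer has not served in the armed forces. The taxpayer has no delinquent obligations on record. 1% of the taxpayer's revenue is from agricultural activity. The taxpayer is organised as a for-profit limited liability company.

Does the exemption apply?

(a) no delinquency — met.
(i) ≥40% agricultural — not met.
(ii) has storefront — fails.
(iii) receipts ≤ $50,000 — fails.
(iv) returns current — not met.
(b): F OR F OR F OR F → false.
(1): T AND F → false.
(a) not (state-registered) — not satisfied.
(b) ≤ 23 employees — not satisfied.
So (2) is not satisfied (F AND F).
So Overall is not satisfied (F OR F).
Exception (veteran) — not satisfied.
Result: main false OR exception false → false.

No — not exempt.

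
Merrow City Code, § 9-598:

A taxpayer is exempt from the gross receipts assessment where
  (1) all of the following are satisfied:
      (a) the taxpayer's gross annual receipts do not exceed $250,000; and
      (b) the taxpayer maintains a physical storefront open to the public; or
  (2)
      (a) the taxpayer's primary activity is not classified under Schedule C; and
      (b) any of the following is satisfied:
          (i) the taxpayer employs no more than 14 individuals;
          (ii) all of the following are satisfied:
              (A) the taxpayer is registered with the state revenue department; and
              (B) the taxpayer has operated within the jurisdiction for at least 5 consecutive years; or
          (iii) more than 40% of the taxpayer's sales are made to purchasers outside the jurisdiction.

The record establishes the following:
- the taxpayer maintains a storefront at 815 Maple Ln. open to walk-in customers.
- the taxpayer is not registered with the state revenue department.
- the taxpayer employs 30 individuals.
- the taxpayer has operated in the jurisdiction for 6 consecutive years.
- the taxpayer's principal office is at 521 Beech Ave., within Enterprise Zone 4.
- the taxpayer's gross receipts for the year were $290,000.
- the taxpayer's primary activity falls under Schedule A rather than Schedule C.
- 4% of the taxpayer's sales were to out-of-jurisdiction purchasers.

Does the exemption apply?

No — not exempt.

(a) receipts ≤ $250,000 — fails.
(b) has storefront — met.
(1) = F AND T = false.
(a) not (Schedule C activity) — met.
(i) ≤ 14 employees — fails.
(A) state-registered — not satisfied.
(B) ≥ 5 yrs in jurisdiction — met.
(ii) = F AND T = false.
(iii) >40% out-of-jur. sales — not satisfied.
(b): F OR F OR F → false.
(2): T AND F → false.
Overall: F OR F → false.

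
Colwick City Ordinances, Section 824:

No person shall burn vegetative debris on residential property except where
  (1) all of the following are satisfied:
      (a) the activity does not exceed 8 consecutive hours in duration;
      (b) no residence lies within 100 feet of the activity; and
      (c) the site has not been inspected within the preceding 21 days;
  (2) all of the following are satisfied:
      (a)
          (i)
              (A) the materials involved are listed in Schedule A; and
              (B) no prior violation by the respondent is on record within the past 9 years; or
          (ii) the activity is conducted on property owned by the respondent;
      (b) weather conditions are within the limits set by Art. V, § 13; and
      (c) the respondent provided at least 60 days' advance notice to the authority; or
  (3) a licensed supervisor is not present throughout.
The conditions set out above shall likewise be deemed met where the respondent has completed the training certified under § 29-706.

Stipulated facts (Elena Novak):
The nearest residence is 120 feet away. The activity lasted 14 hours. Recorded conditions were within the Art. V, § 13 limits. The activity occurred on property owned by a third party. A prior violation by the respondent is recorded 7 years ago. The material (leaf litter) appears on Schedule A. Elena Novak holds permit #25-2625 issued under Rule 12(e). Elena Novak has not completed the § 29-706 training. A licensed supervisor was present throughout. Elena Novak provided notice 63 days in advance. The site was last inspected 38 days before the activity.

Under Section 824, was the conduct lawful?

(a) ≤ 8 hrs duration — not met.
(b) no residence in 100 ft — satisfied.
(c) not (site inspected) — met.
So (1) is not satisfied (F AND T AND T).
(A) Schedule A material — satisfied.
(B) no prior violation — fails.
So (i) is not satisfied (T AND F).
(ii) own property — not met.
(a): F OR F → false.
(b) weather ok — holds.
(c) ≥60 days' notice — holds.
(2): F AND T AND T → false.
(3) not (supervisor present) — not satisfied.
Overall: F OR F OR F → false.
Exception (training certified) — not satisfied.
Result: main false OR exception false → false.

No — unlawful.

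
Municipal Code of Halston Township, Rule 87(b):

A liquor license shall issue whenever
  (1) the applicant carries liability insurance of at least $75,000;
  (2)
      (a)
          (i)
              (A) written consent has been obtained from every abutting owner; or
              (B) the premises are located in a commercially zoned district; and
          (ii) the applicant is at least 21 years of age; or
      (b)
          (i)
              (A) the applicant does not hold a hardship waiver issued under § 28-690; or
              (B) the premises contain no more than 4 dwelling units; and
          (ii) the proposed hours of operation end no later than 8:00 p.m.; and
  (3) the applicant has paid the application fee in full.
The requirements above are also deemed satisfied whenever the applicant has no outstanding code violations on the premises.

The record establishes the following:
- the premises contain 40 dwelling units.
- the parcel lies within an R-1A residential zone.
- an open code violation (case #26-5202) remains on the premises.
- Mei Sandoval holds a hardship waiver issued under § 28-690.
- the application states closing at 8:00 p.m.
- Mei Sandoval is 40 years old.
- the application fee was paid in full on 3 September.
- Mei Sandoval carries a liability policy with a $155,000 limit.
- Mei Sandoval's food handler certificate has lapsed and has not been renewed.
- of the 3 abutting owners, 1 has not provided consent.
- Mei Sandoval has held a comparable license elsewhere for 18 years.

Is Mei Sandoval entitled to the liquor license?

No — denied.

(1) insurance ≥ $75,000 — holds.
(A) all abutters consent — not satisfied.
(B) commercially zoned — fails.
(i) = F OR F = false.
(ii) age ≥ 21 — satisfied.
(a) = F AND T = false.
(A) not (hardship waiver) — not met.
(B) ≤ 4 units — not satisfied.
(i) = F OR F = false.
(ii) closes by 8 p.m. — satisfied.
(b): F AND T → false.
(2): F OR F → false.
(3) fee paid — holds.
Overall = T AND F AND T = false.
Exception (no code violations) — not satisfied.
Result: main false OR exception false → false.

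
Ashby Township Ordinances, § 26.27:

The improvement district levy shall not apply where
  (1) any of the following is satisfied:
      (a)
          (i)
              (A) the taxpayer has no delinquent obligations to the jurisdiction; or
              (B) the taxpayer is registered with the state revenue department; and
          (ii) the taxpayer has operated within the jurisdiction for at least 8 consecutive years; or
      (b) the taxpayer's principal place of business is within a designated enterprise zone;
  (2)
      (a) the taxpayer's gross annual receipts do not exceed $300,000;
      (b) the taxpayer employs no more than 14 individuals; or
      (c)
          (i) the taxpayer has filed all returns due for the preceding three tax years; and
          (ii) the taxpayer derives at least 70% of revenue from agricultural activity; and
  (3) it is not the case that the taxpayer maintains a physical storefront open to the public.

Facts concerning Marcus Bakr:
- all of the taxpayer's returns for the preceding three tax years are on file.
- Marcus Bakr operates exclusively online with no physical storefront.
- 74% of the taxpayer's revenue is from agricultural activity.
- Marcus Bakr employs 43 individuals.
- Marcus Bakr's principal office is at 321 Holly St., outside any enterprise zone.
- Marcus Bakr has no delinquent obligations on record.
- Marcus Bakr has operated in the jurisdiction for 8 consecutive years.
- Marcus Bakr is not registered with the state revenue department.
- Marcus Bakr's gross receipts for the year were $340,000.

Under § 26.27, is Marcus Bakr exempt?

(A) no delinquency — satisfied.
(B) state-registered — not met.
So (i) is satisfied (T OR F).
(ii) ≥ 8 yrs in jurisdiction — holds.
(a): T AND T → true.
(b) in enterprise zone — fails.
(1): T OR F → true.
(a) receipts ≤ $300,000 — not met.
(b) ≤ 14 employees — not met.
(i) returns current — holds.
(ii) ≥70% agricultural — holds.
(c): T AND T → true.
So (2) is satisfied (F OR F OR T).
(3) not (has storefront) — met.
Overall: T AND T AND T → true.

Yes — exempt.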